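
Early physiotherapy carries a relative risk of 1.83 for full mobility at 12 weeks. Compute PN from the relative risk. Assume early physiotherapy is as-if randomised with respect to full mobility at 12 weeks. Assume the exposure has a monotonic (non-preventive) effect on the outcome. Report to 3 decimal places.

PN ≈ 0.454

Under exogeneity and monotonicity, PN = (RR − 1) / RR = 1 − 1/RR.
PN = (1.83 − 1) / 1.83 = 0.83 / 1.83 ≈ 0.4536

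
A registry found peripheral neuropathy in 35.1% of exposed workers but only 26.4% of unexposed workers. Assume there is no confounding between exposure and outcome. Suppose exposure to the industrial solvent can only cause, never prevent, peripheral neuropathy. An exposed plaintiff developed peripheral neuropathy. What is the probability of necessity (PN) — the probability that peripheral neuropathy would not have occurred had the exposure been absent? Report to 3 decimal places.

p₁ = 0.351, p₀ = 0.264.
Under exogeneity and monotonicity, PN = (p₁ − p₀) / p₁.
PN = (0.351 − 0.264) / 0.351 = 0.087 / 0.351 ≈ 0.2479

PN ≈ 0.248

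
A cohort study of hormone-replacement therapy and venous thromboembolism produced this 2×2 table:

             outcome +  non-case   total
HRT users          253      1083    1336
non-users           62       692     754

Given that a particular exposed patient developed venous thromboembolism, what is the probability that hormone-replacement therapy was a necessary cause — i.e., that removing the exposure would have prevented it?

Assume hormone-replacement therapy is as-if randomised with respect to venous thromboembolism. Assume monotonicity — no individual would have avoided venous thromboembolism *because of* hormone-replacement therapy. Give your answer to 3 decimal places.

PN ≈ 0.566

p₁ = P(outcome | exposed) = 253/1336 = 0.18937
p₀ = P(outcome | unexposed) = 62/754 = 0.082228
Under exogeneity and monotonicity, PN = (p₁ − p₀)/p₁.
PN = (0.18937 − 0.082228) / 0.18937 ≈ 0.5658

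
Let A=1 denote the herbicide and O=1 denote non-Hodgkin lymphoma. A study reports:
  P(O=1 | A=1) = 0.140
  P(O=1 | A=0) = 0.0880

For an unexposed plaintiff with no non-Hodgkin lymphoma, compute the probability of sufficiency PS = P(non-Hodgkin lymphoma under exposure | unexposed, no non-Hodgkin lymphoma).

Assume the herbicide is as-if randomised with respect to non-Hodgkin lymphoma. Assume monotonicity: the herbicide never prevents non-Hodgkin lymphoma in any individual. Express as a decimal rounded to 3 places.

PS ≈ 0.057

Let p₁ = 0.14, p₀ = 0.088.
Under exogeneity and monotonicity, PS = (p₁ − p₀) / (1 − p₀).
PS = (0.14 − 0.088) / (1 − 0.088) = 0.052 / 0.912 ≈ 0.0570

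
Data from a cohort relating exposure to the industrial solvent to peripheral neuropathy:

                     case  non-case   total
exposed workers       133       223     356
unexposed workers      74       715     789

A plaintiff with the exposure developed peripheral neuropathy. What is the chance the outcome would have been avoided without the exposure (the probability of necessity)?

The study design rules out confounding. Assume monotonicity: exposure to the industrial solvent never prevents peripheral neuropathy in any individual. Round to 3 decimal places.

PN ≈ 0.749

p₁ = P(outcome | exposed) = 133/356 = 0.3736
p₀ = P(outcome | unexposed) = 74/789 = 0.09379
Under exogeneity and monotonicity, PN = (p₁ − p₀)/p₁.
PN = (0.3736 − 0.09379) / 0.3736 ≈ 0.7490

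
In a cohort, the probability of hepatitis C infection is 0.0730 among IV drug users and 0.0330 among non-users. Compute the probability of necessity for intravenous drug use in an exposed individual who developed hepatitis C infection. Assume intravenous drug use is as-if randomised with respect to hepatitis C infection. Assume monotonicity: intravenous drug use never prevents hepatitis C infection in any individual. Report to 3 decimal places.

Let p₁ = 0.073, p₀ = 0.033.
Under exogeneity and monotonicity, PN = (p₁ − p₀) / p₁.
PN = (0.073 − 0.033) / 0.073 = 0.04 / 0.073 ≈ 0.5479

PN ≈ 0.548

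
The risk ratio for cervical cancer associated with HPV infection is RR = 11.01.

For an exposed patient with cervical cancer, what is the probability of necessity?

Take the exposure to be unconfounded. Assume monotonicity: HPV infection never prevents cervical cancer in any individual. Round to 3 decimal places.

PN ≈ 0.909

Under exogeneity and monotonicity, PN = (RR − 1) / RR = 1 − 1/RR.
PN = (11.01 − 1) / 11.01 = 10.01 / 11.01 ≈ 0.9092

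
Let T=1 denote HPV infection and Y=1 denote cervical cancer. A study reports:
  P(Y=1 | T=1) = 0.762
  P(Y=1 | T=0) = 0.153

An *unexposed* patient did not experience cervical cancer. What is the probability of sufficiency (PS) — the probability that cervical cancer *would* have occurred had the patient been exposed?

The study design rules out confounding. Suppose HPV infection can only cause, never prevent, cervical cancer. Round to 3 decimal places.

PS ≈ 0.719

Let p₁ = 0.762, p₀ = 0.153.
Under exogeneity and monotonicity, PS = (p₁ − p₀) / (1 − p₀).
PS = (0.762 − 0.153) / (1 − 0.153) = 0.609 / 0.847 ≈ 0.7190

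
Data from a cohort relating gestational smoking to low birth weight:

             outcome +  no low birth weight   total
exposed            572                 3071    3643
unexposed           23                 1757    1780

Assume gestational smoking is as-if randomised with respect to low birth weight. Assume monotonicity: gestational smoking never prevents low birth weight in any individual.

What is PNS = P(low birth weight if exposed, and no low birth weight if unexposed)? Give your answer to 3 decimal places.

p₁ = P(outcome | exposed) = 572/3643 = 0.15701
p₀ = P(outcome | unexposed) = 23/1780 = 0.012921
Under exogeneity and monotonicity, PNS = p₁ − p₀.
PNS = 0.15701 − 0.012921 = 0.14409

PNS ≈ 0.144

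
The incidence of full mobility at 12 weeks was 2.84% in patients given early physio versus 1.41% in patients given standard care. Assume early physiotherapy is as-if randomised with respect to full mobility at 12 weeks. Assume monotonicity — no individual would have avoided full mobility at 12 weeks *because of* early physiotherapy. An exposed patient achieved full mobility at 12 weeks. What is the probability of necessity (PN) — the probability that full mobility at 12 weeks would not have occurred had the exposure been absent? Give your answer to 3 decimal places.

PN ≈ 0.504

p₁ = 0.0284, p₀ = 0.0141.
Under exogeneity and monotonicity, PN = (p₁ − p₀) / p₁.
PN = (0.0284 − 0.0141) / 0.0284 = 0.0143 / 0.0284 ≈ 0.5035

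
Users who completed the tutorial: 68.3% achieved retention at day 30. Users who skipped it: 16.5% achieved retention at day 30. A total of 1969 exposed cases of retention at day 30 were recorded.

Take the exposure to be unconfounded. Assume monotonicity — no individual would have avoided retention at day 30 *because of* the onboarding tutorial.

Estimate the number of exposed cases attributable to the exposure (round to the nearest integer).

about 1493 cases

p₁ = 0.683, p₀ = 0.165.
PN = (p₁ − p₀)/p₁ = (0.683 − 0.165) / 0.683 ≈ 0.75842.
Attributable cases ≈ PN × (exposed cases) = 0.75842 × 1969 ≈ 1493.33.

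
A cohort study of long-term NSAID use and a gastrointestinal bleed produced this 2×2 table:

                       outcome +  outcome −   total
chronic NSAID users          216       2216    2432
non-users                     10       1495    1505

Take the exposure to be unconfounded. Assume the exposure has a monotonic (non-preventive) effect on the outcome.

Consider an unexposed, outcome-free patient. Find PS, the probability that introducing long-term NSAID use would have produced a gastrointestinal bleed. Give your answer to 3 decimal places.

PS ≈ 0.083

p₁ = P(outcome | exposed) = 216/2432 = 0.088816
p₀ = P(outcome | unexposed) = 10/1505 = 0.0066445
Under exogeneity and monotonicity, PS = (p₁ − p₀)/(1 − p₀).
PS = (0.088816 − 0.0066445) / 0.99336 ≈ 0.0827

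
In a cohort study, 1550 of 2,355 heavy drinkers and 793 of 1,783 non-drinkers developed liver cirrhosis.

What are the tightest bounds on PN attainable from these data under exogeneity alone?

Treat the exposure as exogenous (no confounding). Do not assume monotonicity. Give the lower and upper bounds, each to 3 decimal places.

p₁ = P(outcome | exposed) = 1550/2355 = 0.65817
p₀ = P(outcome | unexposed) = 793/1783 = 0.44476
Under exogeneity alone the bounds on PN are max{0,(p₁−p₀)/p₁} ≤ PN ≤ min{1,(1−p₀)/p₁}.
  lower = (p₁ − p₀)/p₁ = 0.21342 / 0.65817 ≈ 0.3243
  upper = min{1, (1 − p₀)/p₁} = 0.55524 / 0.65817 ≈ 0.8436

0.324 ≤ PN ≤ 0.844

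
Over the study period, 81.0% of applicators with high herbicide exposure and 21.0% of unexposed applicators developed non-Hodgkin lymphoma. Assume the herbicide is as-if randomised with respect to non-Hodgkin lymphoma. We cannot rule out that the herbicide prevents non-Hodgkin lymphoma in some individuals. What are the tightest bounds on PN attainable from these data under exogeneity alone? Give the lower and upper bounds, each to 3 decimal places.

0.741 ≤ PN ≤ 0.975

p₁ = 0.81, p₀ = 0.21.
Under exogeneity alone the bounds on PN are max{0,(p₁−p₀)/p₁} ≤ PN ≤ min{1,(1−p₀)/p₁}.
  lower = (p₁ − p₀)/p₁ = 0.6 / 0.81 ≈ 0.7407
  upper = min{1, (1 − p₀)/p₁} = 0.79 / 0.81 ≈ 0.9753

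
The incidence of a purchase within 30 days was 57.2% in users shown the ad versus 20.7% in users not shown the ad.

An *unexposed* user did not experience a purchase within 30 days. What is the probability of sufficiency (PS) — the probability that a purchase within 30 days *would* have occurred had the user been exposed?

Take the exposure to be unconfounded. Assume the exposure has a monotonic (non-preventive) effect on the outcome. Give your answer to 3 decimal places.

p₁ = 0.572, p₀ = 0.207.
Under exogeneity and monotonicity, PS = (p₁ − p₀) / (1 − p₀).
PS = (0.572 − 0.207) / (1 − 0.207) = 0.365 / 0.793 ≈ 0.4603

PS ≈ 0.460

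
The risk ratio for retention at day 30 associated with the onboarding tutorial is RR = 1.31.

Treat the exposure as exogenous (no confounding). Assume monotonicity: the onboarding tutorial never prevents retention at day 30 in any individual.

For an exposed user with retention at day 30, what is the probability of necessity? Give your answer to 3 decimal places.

PN ≈ 0.237

Under exogeneity and monotonicity, PN = (RR − 1) / RR = 1 − 1/RR.
PN = (1.31 − 1) / 1.31 = 0.31 / 1.31 ≈ 0.2366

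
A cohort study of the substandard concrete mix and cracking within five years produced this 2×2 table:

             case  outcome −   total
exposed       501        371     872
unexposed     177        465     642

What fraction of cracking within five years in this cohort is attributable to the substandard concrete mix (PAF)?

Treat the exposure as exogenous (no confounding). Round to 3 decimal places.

PAF ≈ 0.384

p₁ = P(outcome | exposed) = 501/872 = 0.57454
p₀ = P(outcome | unexposed) = 177/642 = 0.2757
Exposure prevalence π = 872/1514 = 0.57596; overall risk P(Y=1) = 0.44782.
Under exogeneity, PAF = [P(Y=1) − p₀]/P(Y=1).
PAF = (0.44782 − 0.2757) / 0.44782 ≈ 0.3843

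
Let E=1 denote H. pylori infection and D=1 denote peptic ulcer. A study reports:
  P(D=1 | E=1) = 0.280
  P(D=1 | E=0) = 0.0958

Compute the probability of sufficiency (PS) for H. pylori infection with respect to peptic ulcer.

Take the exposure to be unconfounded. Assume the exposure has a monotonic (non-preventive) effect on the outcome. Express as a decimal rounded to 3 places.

Let p₁ = 0.28, p₀ = 0.0958.
Under exogeneity and monotonicity, PS = (p₁ − p₀) / (1 − p₀).
PS = (0.28 − 0.0958) / (1 − 0.0958) = 0.1842 / 0.9042 ≈ 0.2037

PS ≈ 0.204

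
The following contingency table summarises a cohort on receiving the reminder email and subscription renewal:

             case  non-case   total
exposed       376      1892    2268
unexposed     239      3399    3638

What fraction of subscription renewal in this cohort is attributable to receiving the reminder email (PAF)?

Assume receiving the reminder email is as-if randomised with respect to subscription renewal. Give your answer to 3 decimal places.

PAF ≈ 0.369

p₁ = P(outcome | exposed) = 376/2268 = 0.16578
p₀ = P(outcome | unexposed) = 239/3638 = 0.065695
Exposure prevalence π = 2268/5906 = 0.38402; overall risk P(Y=1) = 0.10413.
Under exogeneity, PAF = [P(Y=1) − p₀]/P(Y=1).
PAF = (0.10413 − 0.065695) / 0.10413 ≈ 0.3691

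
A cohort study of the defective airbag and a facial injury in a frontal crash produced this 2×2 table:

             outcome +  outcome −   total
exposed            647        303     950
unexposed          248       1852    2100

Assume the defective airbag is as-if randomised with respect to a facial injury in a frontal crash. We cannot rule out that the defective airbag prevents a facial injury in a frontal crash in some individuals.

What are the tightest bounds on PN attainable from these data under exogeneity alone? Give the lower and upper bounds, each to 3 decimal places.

0.827 ≤ PN ≤ 1.000

p₁ = P(outcome | exposed) = 647/950 = 0.68105
p₀ = P(outcome | unexposed) = 248/2100 = 0.1181
Under exogeneity alone the bounds on PN are max{0,(p₁−p₀)/p₁} ≤ PN ≤ min{1,(1−p₀)/p₁}.
  lower = (p₁ − p₀)/p₁ = 0.56296 / 0.68105 ≈ 0.8266
  upper = min{1, (1 − p₀)/p₁} = 0.8819 / 0.68105 ≈ 1.2949 → capped at 1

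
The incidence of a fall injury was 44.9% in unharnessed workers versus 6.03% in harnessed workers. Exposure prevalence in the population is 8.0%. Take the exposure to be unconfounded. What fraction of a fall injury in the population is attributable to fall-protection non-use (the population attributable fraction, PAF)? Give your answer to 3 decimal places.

p₁ = 0.449, p₀ = 0.0603.
Overall risk P(Y=1) = π·p₁ + (1−π)·p₀ = 0.08×0.449 + 0.92×0.0603 = 0.091396.
Under exogeneity, PAF = [P(Y=1) − p₀] / P(Y=1).
PAF = (0.091396 − 0.0603) / 0.091396 ≈ 0.3402

PAF ≈ 0.340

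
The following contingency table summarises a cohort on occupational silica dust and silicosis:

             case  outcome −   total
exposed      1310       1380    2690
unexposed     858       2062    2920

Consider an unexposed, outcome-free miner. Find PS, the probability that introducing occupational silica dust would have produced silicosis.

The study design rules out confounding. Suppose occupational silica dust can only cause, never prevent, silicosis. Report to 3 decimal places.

PS ≈ 0.274

p₁ = P(outcome | exposed) = 1310/2690 = 0.48699
p₀ = P(outcome | unexposed) = 858/2920 = 0.29384
Under exogeneity and monotonicity, PS = (p₁ − p₀) / (1 − p₀).
PS = (0.48699 − 0.29384) / (1 − 0.29384) = 0.19315 / 0.70616 ≈ 0.2735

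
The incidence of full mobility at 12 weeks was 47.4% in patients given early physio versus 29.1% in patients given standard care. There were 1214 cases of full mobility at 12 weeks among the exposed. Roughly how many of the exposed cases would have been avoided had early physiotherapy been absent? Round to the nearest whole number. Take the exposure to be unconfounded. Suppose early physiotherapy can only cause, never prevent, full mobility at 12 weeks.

about 469 cases

p₁ = 0.474, p₀ = 0.291.
PN = (p₁ − p₀)/p₁ = (0.474 − 0.291) / 0.474 ≈ 0.38608.
Attributable cases ≈ PN × (exposed cases) = 0.38608 × 1214 ≈ 468.70.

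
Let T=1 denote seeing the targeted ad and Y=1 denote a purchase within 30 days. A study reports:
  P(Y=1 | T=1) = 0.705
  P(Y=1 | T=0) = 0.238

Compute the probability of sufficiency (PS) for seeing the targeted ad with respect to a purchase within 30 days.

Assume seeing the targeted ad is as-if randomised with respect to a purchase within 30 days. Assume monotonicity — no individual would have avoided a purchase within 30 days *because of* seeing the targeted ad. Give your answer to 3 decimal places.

Let p₁ = 0.705, p₀ = 0.238.
Under exogeneity and monotonicity, PS = (p₁ − p₀) / (1 − p₀).
PS = (0.705 − 0.238) / (1 − 0.238) = 0.467 / 0.762 ≈ 0.6129

PS ≈ 0.613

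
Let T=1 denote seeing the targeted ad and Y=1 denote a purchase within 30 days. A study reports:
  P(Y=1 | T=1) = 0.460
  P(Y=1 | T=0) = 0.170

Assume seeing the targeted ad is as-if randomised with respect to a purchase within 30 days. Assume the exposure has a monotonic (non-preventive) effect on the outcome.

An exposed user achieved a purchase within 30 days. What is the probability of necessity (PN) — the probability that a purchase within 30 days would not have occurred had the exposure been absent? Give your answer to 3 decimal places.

PN ≈ 0.630

Let p₁ = 0.46, p₀ = 0.17.
Under exogeneity and monotonicity, PN = (p₁ − p₀) / p₁.
PN = (0.46 − 0.17) / 0.46 = 0.29 / 0.46 ≈ 0.6304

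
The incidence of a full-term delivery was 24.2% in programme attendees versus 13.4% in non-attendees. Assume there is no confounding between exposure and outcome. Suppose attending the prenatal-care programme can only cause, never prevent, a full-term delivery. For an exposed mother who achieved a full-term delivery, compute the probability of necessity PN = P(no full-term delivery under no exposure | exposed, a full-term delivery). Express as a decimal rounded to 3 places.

PN ≈ 0.446

p₁ = 0.242, p₀ = 0.134.
Under exogeneity and monotonicity, PN = (p₁ − p₀) / p₁.
PN = (0.242 − 0.134) / 0.242 = 0.108 / 0.242 ≈ 0.4463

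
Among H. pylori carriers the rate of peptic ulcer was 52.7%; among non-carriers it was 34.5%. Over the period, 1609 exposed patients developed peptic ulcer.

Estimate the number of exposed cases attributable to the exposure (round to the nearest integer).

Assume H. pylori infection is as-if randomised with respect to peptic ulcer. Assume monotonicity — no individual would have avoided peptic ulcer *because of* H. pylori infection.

about 556 cases

p₁ = 0.527, p₀ = 0.345.
PN = (p₁ − p₀)/p₁ = (0.527 − 0.345) / 0.527 ≈ 0.34535.
Attributable cases ≈ PN × (exposed cases) = 0.34535 × 1609 ≈ 555.67.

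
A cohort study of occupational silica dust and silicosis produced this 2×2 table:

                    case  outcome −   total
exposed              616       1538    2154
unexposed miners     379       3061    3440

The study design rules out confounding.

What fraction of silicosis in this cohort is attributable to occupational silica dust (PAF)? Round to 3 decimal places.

PAF ≈ 0.381

p₁ = P(outcome | exposed) = 616/2154 = 0.28598
p₀ = P(outcome | unexposed) = 379/3440 = 0.11017
Exposure prevalence π = 2154/5594 = 0.38506; overall risk P(Y=1) = 0.17787.
Under exogeneity, PAF = [P(Y=1) − p₀]/P(Y=1).
PAF = (0.17787 − 0.11017) / 0.17787 ≈ 0.3806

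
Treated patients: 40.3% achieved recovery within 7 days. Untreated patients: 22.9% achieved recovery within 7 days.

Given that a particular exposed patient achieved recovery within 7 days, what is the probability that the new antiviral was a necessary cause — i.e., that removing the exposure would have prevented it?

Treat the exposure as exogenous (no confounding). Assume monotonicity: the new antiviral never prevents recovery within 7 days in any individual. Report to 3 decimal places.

p₁ = 0.403, p₀ = 0.229.
Under exogeneity and monotonicity, PN = (p₁ − p₀) / p₁.
PN = (0.403 − 0.229) / 0.403 = 0.174 / 0.403 ≈ 0.4318

PN ≈ 0.432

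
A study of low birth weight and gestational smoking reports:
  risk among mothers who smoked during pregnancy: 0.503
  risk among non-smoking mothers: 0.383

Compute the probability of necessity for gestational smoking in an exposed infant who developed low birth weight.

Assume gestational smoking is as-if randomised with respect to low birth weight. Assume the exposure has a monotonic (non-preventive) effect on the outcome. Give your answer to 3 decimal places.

Let p₁ = 0.503, p₀ = 0.383.
Under exogeneity and monotonicity, PN = (p₁ − p₀) / p₁.
PN = (0.503 − 0.383) / 0.503 = 0.12 / 0.503 ≈ 0.2386

PN ≈ 0.239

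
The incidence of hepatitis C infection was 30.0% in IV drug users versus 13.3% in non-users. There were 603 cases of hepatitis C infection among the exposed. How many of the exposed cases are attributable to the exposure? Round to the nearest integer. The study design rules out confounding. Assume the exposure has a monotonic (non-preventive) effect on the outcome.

p₁ = 0.3, p₀ = 0.133.
PN = (p₁ − p₀)/p₁ = (0.3 − 0.133) / 0.3 ≈ 0.55667.
Attributable cases ≈ PN × (exposed cases) = 0.55667 × 603 ≈ 335.67.

about 336 cases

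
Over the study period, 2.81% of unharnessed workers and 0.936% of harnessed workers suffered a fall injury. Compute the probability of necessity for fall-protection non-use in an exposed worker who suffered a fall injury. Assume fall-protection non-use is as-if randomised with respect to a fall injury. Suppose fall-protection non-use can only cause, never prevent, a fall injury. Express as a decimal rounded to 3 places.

p₁ = 0.0281, p₀ = 0.00936.
Under exogeneity and monotonicity, PN = (p₁ − p₀) / p₁.
PN = (0.0281 − 0.00936) / 0.0281 = 0.01874 / 0.0281 ≈ 0.6669

PN ≈ 0.667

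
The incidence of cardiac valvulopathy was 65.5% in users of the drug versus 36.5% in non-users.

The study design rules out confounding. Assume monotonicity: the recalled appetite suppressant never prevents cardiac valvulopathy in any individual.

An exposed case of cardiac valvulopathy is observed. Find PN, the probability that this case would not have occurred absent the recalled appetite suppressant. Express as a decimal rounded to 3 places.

p₁ = 0.655, p₀ = 0.365.
Under exogeneity and monotonicity, PN = (p₁ − p₀) / p₁.
PN = (0.655 − 0.365) / 0.655 = 0.29 / 0.655 ≈ 0.4427

PN ≈ 0.443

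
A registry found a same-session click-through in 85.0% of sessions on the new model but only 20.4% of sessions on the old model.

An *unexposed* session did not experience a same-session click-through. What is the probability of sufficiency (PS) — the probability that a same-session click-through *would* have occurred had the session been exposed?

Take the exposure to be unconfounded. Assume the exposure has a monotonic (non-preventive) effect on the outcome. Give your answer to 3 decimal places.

PS ≈ 0.812

p₁ = 0.85, p₀ = 0.204.
Under exogeneity and monotonicity, PS = (p₁ − p₀) / (1 − p₀).
PS = (0.85 − 0.204) / (1 − 0.204) = 0.646 / 0.796 ≈ 0.8116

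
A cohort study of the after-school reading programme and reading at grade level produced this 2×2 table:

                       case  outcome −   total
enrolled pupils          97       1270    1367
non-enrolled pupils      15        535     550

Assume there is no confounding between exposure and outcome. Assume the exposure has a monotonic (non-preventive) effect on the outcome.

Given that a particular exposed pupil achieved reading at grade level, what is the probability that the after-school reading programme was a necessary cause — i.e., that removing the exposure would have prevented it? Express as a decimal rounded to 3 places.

p₁ = P(outcome | exposed) = 97/1367 = 0.070958
p₀ = P(outcome | unexposed) = 15/550 = 0.027273
Under exogeneity and monotonicity, PN = (p₁ − p₀)/p₁.
PN = (0.070958 − 0.027273) / 0.070958 ≈ 0.6157

PN ≈ 0.616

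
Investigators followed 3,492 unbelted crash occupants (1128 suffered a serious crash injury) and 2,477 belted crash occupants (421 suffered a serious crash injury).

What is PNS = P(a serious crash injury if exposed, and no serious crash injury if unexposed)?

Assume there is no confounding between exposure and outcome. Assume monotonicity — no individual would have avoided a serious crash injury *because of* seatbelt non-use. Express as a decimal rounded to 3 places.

PNS ≈ 0.153

p₁ = P(outcome | exposed) = 1128/3492 = 0.32302
p₀ = P(outcome | unexposed) = 421/2477 = 0.16996
Under exogeneity and monotonicity, PNS = p₁ − p₀.
PNS = 0.32302 − 0.16996 = 0.15306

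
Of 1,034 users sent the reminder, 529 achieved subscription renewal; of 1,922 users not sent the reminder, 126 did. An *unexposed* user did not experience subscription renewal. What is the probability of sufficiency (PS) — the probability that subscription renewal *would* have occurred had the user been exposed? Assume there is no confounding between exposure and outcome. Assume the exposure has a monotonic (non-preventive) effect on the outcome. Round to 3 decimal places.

PS ≈ 0.477

p₁ = P(outcome | exposed) = 529/1034 = 0.51161
p₀ = P(outcome | unexposed) = 126/1922 = 0.065557
Under exogeneity and monotonicity, PS = (p₁ − p₀) / (1 − p₀).
PS = (0.51161 − 0.065557) / (1 − 0.065557) = 0.44605 / 0.93444 ≈ 0.4773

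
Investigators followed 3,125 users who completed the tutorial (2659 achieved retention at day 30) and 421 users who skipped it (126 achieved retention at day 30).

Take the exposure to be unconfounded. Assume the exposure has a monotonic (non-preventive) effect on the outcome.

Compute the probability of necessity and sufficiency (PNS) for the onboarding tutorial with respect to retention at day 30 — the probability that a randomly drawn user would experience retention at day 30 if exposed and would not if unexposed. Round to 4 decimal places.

PNS ≈ 0.5516

p₁ = P(outcome | exposed) = 2659/3125 = 0.85088
p₀ = P(outcome | unexposed) = 126/421 = 0.29929
Under exogeneity and monotonicity, PNS = p₁ − p₀.
PNS = 0.85088 − 0.29929 = 0.55159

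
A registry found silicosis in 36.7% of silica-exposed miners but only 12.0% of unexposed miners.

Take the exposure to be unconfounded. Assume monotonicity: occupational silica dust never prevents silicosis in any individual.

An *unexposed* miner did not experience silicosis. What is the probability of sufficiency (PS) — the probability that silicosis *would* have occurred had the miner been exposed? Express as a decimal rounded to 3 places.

p₁ = 0.367, p₀ = 0.12.
Under exogeneity and monotonicity, PS = (p₁ − p₀) / (1 − p₀).
PS = (0.367 − 0.12) / (1 − 0.12) = 0.247 / 0.88 ≈ 0.2807

PS ≈ 0.281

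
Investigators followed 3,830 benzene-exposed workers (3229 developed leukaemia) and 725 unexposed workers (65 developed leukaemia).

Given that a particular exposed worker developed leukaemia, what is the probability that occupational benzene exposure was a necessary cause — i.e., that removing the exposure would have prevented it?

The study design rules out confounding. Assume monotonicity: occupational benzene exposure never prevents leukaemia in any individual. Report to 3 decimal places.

PN ≈ 0.894

p₁ = P(outcome | exposed) = 3229/3830 = 0.84308
p₀ = P(outcome | unexposed) = 65/725 = 0.089655
Under exogeneity and monotonicity, PN = (p₁ − p₀) / p₁.
PN = (0.84308 − 0.089655) / 0.84308 = 0.75343 / 0.84308 ≈ 0.8937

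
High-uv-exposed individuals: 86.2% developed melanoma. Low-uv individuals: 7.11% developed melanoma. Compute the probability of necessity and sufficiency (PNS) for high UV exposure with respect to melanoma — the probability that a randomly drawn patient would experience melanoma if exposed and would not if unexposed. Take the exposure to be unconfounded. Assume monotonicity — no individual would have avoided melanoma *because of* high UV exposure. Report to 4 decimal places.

p₁ = 0.862, p₀ = 0.0711.
Under exogeneity and monotonicity, PNS = p₁ − p₀.
PNS = 0.862 − 0.0711 = 0.7909

PNS ≈ 0.7909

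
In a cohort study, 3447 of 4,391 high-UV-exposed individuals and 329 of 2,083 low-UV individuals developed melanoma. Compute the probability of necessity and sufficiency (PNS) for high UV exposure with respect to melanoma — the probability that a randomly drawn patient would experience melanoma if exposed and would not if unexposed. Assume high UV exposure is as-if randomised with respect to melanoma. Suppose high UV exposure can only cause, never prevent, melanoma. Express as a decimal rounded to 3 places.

p₁ = P(outcome | exposed) = 3447/4391 = 0.78501
p₀ = P(outcome | unexposed) = 329/2083 = 0.15795
Under exogeneity and monotonicity, PNS = p₁ − p₀.
PNS = 0.78501 − 0.15795 = 0.62707

PNS ≈ 0.627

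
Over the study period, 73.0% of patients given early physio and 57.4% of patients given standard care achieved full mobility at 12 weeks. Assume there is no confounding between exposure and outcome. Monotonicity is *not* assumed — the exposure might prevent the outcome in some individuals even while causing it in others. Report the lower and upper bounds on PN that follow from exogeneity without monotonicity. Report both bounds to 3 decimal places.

0.214 ≤ PN ≤ 0.584

p₁ = 0.73, p₀ = 0.574.
Under exogeneity alone the bounds on PN are max{0,(p₁−p₀)/p₁} ≤ PN ≤ min{1,(1−p₀)/p₁}.
  lower = (p₁ − p₀)/p₁ = 0.156 / 0.73 ≈ 0.2137
  upper = min{1, (1 − p₀)/p₁} = 0.426 / 0.73 ≈ 0.5836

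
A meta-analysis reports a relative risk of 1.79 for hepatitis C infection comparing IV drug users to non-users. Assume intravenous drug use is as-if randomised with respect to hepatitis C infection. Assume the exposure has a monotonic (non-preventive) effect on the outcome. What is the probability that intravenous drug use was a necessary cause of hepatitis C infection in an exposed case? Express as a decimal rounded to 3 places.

PN ≈ 0.441

Under exogeneity and monotonicity, PN = (RR − 1) / RR = 1 − 1/RR.
PN = (1.79 − 1) / 1.79 = 0.79 / 1.79 ≈ 0.4413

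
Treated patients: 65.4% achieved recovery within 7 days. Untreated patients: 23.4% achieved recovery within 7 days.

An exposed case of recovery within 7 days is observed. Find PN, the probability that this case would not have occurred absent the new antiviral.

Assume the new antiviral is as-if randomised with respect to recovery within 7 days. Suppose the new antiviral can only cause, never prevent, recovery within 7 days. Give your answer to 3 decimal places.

PN ≈ 0.642

p₁ = 0.654, p₀ = 0.234.
Under exogeneity and monotonicity, PN = (p₁ − p₀) / p₁.
PN = (0.654 − 0.234) / 0.654 = 0.42 / 0.654 ≈ 0.6422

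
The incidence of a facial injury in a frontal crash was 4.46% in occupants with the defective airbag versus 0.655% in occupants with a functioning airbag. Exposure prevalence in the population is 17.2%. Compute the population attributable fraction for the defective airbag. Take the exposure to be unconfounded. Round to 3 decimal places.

PAF ≈ 0.500

p₁ = 0.0446, p₀ = 0.00655.
Overall risk P(Y=1) = π·p₁ + (1−π)·p₀ = 0.172×0.0446 + 0.828×0.00655 = 0.013095.
Under exogeneity, PAF = [P(Y=1) − p₀] / P(Y=1).
PAF = (0.013095 − 0.00655) / 0.013095 ≈ 0.4998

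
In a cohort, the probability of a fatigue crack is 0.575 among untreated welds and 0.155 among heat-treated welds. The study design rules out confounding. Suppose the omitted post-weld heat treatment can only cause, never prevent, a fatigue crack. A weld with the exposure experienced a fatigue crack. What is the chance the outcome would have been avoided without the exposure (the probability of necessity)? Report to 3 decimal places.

PN ≈ 0.730

Let p₁ = 0.575, p₀ = 0.155.
Under exogeneity and monotonicity, PN = (p₁ − p₀) / p₁.
PN = (0.575 − 0.155) / 0.575 = 0.42 / 0.575 ≈ 0.7304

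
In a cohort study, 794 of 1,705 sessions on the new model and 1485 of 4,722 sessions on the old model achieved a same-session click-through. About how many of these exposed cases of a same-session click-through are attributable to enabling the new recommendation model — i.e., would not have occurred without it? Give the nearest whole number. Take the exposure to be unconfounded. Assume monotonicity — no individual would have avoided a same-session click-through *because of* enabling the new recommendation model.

p₁ = P(outcome | exposed) = 794/1705 = 0.46569
p₀ = P(outcome | unexposed) = 1485/4722 = 0.31449
PN = (p₁ − p₀)/p₁ = (0.46569 − 0.31449) / 0.46569 ≈ 0.32469.
Attributable cases ≈ PN × (exposed cases) = 0.32469 × 794 ≈ 257.80.

about 258 cases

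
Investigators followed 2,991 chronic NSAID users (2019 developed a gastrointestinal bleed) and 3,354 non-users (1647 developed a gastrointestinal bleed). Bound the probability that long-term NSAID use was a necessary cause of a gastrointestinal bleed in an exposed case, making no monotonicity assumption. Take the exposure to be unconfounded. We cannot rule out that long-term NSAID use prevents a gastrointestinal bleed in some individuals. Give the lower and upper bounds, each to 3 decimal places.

p₁ = P(outcome | exposed) = 2019/2991 = 0.67503
p₀ = P(outcome | unexposed) = 1647/3354 = 0.49106
Under exogeneity alone the bounds on PN are max{0,(p₁−p₀)/p₁} ≤ PN ≤ min{1,(1−p₀)/p₁}.
  lower = (p₁ − p₀)/p₁ = 0.18397 / 0.67503 ≈ 0.2725
  upper = min{1, (1 − p₀)/p₁} = 0.50894 / 0.67503 ≈ 0.7540

0.273 ≤ PN ≤ 0.754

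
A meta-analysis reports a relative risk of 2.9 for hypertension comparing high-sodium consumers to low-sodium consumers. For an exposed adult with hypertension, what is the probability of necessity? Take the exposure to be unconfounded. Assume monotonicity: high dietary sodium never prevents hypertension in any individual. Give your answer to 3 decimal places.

PN ≈ 0.655

Under exogeneity and monotonicity, PN = (RR − 1) / RR = 1 − 1/RR.
PN = (2.9 − 1) / 2.9 = 1.9 / 2.9 ≈ 0.6552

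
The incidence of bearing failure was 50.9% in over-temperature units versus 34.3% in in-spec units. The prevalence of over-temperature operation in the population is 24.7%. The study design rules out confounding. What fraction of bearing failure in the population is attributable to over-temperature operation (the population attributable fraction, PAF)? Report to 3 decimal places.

p₁ = 0.509, p₀ = 0.343.
Overall risk P(Y=1) = π·p₁ + (1−π)·p₀ = 0.247×0.509 + 0.753×0.343 = 0.384.
Under exogeneity, PAF = [P(Y=1) − p₀] / P(Y=1).
PAF = (0.384 − 0.343) / 0.384 ≈ 0.1068

PAF ≈ 0.107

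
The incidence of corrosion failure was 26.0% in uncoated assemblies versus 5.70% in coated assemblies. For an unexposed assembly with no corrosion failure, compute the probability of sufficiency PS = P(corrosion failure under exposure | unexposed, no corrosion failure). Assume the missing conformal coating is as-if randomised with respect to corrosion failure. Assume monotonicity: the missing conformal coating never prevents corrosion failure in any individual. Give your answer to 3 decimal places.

p₁ = 0.26, p₀ = 0.057.
Under exogeneity and monotonicity, PS = (p₁ − p₀) / (1 − p₀).
PS = (0.26 − 0.057) / (1 − 0.057) = 0.203 / 0.943 ≈ 0.2153

PS ≈ 0.215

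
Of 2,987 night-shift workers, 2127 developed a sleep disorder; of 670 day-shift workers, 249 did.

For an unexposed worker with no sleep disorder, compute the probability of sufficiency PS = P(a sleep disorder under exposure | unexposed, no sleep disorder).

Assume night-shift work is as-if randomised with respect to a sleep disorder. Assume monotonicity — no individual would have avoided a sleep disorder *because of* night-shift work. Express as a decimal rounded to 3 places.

PS ≈ 0.542

p₁ = P(outcome | exposed) = 2127/2987 = 0.71209
p₀ = P(outcome | unexposed) = 249/670 = 0.37164
Under exogeneity and monotonicity, PS = (p₁ − p₀) / (1 − p₀).
PS = (0.71209 − 0.37164) / (1 − 0.37164) = 0.34044 / 0.62836 ≈ 0.5418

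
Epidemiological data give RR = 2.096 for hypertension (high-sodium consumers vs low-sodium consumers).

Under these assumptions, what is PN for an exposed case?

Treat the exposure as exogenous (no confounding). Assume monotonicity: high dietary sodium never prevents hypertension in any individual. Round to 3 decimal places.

Under exogeneity and monotonicity, PN = (RR − 1) / RR = 1 − 1/RR.
PN = (2.096 − 1) / 2.096 = 1.096 / 2.096 ≈ 0.5229

PN ≈ 0.523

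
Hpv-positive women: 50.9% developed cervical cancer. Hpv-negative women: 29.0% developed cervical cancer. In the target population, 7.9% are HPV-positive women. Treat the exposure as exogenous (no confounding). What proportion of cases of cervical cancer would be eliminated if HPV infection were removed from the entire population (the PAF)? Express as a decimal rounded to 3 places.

PAF ≈ 0.056

p₁ = 0.509, p₀ = 0.29.
Overall risk P(Y=1) = π·p₁ + (1−π)·p₀ = 0.079×0.509 + 0.921×0.29 = 0.3073.
Under exogeneity, PAF = [P(Y=1) − p₀] / P(Y=1).
PAF = (0.3073 − 0.29) / 0.3073 ≈ 0.0563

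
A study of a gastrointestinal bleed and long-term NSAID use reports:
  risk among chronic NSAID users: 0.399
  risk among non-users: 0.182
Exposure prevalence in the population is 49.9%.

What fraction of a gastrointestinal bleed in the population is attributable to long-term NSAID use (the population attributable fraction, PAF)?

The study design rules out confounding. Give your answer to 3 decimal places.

Let p₁ = 0.399, p₀ = 0.182.
Overall risk P(Y=1) = π·p₁ + (1−π)·p₀ = 0.499×0.399 + 0.501×0.182 = 0.29028.
Under exogeneity, PAF = [P(Y=1) − p₀] / P(Y=1).
PAF = (0.29028 − 0.182) / 0.29028 ≈ 0.3730

PAF ≈ 0.373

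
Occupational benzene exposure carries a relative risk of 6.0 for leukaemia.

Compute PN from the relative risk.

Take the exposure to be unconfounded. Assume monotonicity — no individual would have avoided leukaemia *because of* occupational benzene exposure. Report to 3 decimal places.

PN ≈ 0.833

Under exogeneity and monotonicity, PN = (RR − 1) / RR = 1 − 1/RR.
PN = (6.0 − 1) / 6.0 = 5 / 6.0 ≈ 0.8333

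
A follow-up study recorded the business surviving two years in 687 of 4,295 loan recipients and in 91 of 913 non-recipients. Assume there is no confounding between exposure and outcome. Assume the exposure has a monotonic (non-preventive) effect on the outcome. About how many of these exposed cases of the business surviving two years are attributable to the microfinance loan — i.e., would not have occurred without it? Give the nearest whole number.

p₁ = P(outcome | exposed) = 687/4295 = 0.15995
p₀ = P(outcome | unexposed) = 91/913 = 0.099671
PN = (p₁ − p₀)/p₁ = (0.15995 − 0.099671) / 0.15995 ≈ 0.37687.
Attributable cases ≈ PN × (exposed cases) = 0.37687 × 687 ≈ 258.91.

about 259 cases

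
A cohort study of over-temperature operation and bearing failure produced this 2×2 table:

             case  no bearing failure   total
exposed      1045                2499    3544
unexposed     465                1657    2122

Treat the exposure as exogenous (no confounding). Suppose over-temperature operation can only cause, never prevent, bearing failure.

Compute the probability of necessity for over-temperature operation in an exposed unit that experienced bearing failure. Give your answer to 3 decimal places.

p₁ = P(outcome | exposed) = 1045/3544 = 0.29486
p₀ = P(outcome | unexposed) = 465/2122 = 0.21913
Under exogeneity and monotonicity, PN = (p₁ − p₀) / p₁.
PN = (0.29486 − 0.21913) / 0.29486 = 0.075732 / 0.29486 ≈ 0.2568

PN ≈ 0.257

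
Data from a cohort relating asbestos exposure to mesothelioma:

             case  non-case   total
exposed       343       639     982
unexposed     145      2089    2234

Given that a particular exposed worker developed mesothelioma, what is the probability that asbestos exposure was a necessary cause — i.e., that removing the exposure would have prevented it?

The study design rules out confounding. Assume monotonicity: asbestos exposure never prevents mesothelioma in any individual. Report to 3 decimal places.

p₁ = P(outcome | exposed) = 343/982 = 0.34929
p₀ = P(outcome | unexposed) = 145/2234 = 0.064906
Under exogeneity and monotonicity, PN = (p₁ − p₀) / p₁.
PN = (0.34929 − 0.064906) / 0.34929 = 0.28438 / 0.34929 ≈ 0.8142

PN ≈ 0.814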